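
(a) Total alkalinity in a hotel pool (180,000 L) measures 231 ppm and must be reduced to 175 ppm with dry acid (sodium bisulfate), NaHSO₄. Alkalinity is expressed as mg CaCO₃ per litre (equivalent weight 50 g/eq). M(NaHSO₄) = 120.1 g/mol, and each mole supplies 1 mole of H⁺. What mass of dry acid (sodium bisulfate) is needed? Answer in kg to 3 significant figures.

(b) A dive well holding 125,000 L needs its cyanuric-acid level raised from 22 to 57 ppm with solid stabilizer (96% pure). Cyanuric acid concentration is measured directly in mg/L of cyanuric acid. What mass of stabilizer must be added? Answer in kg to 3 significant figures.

(a) Alkalinity to neutralize: (231 − 175) = 56 mg/L as CaCO₃ × 180,000 L = 10,080 g as CaCO₃.
(a) Equivalents of H⁺ required: 10,080 ÷ 50 g/eq = 201.6 eq = 201.6 mol NaHSO₄.
(a) Mass of NaHSO₄: 201.6 × 120.1 = 24,210 g.

(b) CYA to add: (57 − 22) = 35 mg/L × 125,000 L = 4375 g cyanuric acid.
(b) At 96% purity: 4375 / 0.96 = 4557 g product.

(a) 24.2 kg; (b) 4.56 kg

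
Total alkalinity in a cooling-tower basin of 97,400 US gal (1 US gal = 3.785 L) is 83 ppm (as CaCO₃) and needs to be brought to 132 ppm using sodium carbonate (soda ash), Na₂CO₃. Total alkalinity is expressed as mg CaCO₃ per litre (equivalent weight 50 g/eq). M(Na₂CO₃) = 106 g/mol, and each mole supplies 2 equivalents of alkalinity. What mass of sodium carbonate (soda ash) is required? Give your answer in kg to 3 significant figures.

19.1 kg

Volume: 97,400 US gal × 3.785 L/gal = 368,659 L.
Alkalinity to add: (132 − 83) = 49 mg/L as CaCO₃ × 368,659 L = 18,060 g as CaCO₃.
Equivalents: 18,060 g ÷ 50 g/eq = 361.3 eq.
Each mole of Na₂CO₃ supplies 2 eq, so 361.3 / 2 = 180.6 mol.
Mass: 180.6 mol × 106 g/mol = 19,150 g.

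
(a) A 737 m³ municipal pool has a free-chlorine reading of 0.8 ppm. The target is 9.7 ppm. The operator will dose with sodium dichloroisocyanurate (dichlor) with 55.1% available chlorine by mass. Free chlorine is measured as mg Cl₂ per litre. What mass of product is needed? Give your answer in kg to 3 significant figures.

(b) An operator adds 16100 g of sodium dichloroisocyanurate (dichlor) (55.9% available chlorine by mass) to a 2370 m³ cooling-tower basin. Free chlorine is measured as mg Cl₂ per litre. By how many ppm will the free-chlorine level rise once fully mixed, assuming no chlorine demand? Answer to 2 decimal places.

(a) 11.9 kg; (b) 3.80 ppm

(a) Volume: 737 m³ = 737,000 L.
(a) Chlorine deficit: 9.7 − 0.8 = 8.9 ppm = 8.9 mg/L as Cl₂.
(a) Cl₂ equivalent needed: 8.9 mg/L × 737,000 L = 6,559,000 mg = 6559 g.
(a) Product at 55.1% available chlorine: 6559 / 0.551 = 11,900 g.

(b) Volume: 2370 m³ = 2,370,000 L.
(b) Available chlorine delivered: 16,100 g × 0.559 = 9000 g as Cl₂.
(b) Concentration rise: 9000 g / 2,370,000 L = 3.797 mg/L = 3.80 ppm.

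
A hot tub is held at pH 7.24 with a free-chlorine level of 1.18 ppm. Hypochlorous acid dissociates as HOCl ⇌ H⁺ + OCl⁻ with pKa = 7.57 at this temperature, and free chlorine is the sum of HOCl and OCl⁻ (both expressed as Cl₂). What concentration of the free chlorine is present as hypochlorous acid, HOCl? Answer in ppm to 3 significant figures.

[OCl⁻]/[HOCl] = 10^(pH − pKa) = 10^(7.24 − 7.57) = 10^-0.33 = 0.4677.
Fraction as HOCl = 1 / (1 + 0.4677) = 0.6813.
HOCl = 0.6813 × 1.18 ppm = 0.804 ppm.

0.804 ppm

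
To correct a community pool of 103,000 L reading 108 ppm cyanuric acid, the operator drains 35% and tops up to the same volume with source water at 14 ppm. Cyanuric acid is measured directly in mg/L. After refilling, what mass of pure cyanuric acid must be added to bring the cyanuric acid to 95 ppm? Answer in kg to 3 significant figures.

After draining 35% and refilling: 108 × 0.65 + 14 × 0.35 = 75.1 ppm.
Deficit to target: 95 − 75.1 = 19.9 mg/L.
Mass: 19.9 mg/L × 103,000 L = 2050 g cyanuric acid.

2.05 kg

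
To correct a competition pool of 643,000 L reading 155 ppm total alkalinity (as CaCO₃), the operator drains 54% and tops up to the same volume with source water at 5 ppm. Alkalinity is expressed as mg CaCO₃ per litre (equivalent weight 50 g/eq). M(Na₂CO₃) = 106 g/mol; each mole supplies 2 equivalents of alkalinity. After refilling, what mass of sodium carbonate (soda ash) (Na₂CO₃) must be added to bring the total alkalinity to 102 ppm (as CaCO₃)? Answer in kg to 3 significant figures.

After draining 54% and refilling: 155 × 0.46 + 5 × 0.54 = 74 ppm.
Deficit to target: 102 − 74 = 28 mg/L.
As CaCO₃: 28 mg/L × 643,000 L = 18,000 g; ÷ 50 g/eq ÷ 2 = 180 mol Na₂CO₃.
Mass: 180 × 106 = 19,080 g.

19.1 kg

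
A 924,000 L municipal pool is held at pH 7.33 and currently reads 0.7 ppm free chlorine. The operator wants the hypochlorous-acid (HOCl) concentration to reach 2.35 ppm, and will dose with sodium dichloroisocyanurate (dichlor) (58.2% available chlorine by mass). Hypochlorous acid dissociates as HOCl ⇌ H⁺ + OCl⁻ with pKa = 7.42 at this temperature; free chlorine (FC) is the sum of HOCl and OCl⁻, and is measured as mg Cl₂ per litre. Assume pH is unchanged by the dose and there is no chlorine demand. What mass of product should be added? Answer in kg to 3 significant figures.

5.65 kg

[OCl⁻]/[HOCl] = 10^(pH − pKa) = 10^(7.33 − 7.42) = 0.8128; fraction as HOCl = 1/(1 + 0.8128) = 0.5516.
Free chlorine required for 2.35 ppm HOCl: 2.35 / 0.5516 = 4.26 ppm.
FC to add: 4.26 − 0.7 = 3.56 mg/L as Cl₂.
Cl₂ equivalent: 3.56 mg/L × 924,000 L = 3290 g.
Product at 58.2% available Cl: 3290 / 0.582 = 5652 g.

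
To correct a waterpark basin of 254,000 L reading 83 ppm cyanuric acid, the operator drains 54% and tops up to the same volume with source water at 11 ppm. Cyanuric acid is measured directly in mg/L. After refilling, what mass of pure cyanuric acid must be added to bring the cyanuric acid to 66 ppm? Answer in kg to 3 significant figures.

5.56 kg

After draining 54% and refilling: 83 × 0.46 + 11 × 0.54 = 44.12 ppm.
Deficit to target: 66 − 44.12 = 21.88 mg/L.
Mass: 21.88 mg/L × 254,000 L = 5558 g cyanuric acid.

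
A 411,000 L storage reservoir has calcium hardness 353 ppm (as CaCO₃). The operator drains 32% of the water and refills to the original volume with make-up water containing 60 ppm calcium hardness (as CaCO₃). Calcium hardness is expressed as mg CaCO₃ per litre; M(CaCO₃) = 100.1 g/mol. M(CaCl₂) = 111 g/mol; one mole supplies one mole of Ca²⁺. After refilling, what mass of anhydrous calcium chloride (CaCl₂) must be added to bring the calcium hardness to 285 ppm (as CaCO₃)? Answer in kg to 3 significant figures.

After draining 32% and refilling: 353 × 0.68 + 60 × 0.32 = 259.24 ppm.
Deficit to target: 285 − 259.24 = 25.76 mg/L.
As CaCO₃: 25.76 mg/L × 411,000 L = 10,590 g; ÷ 100.1 = 105.8 mol Ca²⁺.
Mass: 105.8 × 111 = 11,740 g.

11.7 kg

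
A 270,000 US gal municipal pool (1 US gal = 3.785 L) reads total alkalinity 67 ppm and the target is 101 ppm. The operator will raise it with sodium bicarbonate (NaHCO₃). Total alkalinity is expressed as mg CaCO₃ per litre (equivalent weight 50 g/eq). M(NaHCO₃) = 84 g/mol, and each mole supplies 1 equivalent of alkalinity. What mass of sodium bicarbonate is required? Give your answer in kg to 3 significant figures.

Volume: 270,000 US gal × 3.785 L/gal = 1,021,950 L.
Alkalinity to add: (101 − 67) = 34 mg/L as CaCO₃ × 1,021,950 L = 34,750 g as CaCO₃.
Equivalents: 34,750 g ÷ 50 g/eq = 694.9 eq.
NaHCO₃ supplies 1 eq per mole → 694.9 mol.
Mass: 694.9 mol × 84 g/mol = 58,370 g.

58.4 kg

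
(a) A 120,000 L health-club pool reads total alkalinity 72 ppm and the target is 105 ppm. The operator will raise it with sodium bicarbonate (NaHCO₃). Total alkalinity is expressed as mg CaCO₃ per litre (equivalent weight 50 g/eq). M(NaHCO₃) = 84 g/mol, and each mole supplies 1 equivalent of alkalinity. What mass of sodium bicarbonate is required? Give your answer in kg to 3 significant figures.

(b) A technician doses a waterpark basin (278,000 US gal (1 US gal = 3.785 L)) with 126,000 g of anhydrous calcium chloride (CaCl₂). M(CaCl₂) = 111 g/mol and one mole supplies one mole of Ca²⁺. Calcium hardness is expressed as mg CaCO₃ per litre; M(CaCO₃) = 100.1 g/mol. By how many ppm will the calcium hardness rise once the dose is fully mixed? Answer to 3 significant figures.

(a) 6.65 kg; (b) 108 ppm

(a) Alkalinity to add: (105 − 72) = 33 mg/L as CaCO₃ × 120,000 L = 3960 g as CaCO₃.
(a) Equivalents: 3960 g ÷ 50 g/eq = 79.2 eq.
(a) NaHCO₃ supplies 1 eq per mole → 79.2 mol.
(a) Mass: 79.2 mol × 84 g/mol = 6653 g.

(b) Volume: 278,000 US gal × 3.785 L/gal = 1,052,230 L.
(b) Moles of Ca²⁺: 126,000 g ÷ 111 g/mol = 1135 mol.
(b) As CaCO₃: 1135 mol × 100.1 g/mol = 113,600 g.
(b) Rise: 113,600 g / 1,052,230 L × 1000 = 108 mg/L.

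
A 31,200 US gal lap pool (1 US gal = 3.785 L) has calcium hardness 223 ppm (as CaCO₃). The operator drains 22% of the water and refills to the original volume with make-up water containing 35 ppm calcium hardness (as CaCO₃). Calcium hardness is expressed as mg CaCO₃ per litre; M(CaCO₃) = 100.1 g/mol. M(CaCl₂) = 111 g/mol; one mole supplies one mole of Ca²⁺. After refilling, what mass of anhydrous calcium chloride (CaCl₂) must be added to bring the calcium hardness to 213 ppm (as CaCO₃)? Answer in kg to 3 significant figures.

4.11 kg

Volume: 31,200 US gal × 3.785 L/gal = 118,092 L.
After draining 22% and refilling: 223 × 0.78 + 35 × 0.22 = 181.64 ppm.
Deficit to target: 213 − 181.64 = 31.36 mg/L.
As CaCO₃: 31.36 mg/L × 118,092 L = 3703 g; ÷ 100.1 = 37 mol Ca²⁺.
Mass: 37 × 111 = 4107 g.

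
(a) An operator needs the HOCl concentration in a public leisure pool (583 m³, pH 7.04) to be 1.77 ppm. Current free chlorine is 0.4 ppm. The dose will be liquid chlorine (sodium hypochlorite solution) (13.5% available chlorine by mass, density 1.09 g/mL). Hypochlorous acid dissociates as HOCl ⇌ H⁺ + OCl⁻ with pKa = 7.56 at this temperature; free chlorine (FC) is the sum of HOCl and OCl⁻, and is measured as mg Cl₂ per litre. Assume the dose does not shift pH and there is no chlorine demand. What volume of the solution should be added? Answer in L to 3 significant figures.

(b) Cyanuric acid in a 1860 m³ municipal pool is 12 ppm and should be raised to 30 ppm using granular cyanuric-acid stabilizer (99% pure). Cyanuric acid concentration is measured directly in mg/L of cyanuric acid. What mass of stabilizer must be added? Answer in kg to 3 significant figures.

(a) Volume: 583 m³ = 583,000 L.
(a) [OCl⁻]/[HOCl] = 10^(pH − pKa) = 10^(7.04 − 7.56) = 0.302; fraction as HOCl = 1/(1 + 0.302) = 0.7681.
(a) Free chlorine required for 1.77 ppm HOCl: 1.77 / 0.7681 = 2.305 ppm.
(a) FC to add: 2.305 − 0.4 = 1.905 mg/L as Cl₂.
(a) Cl₂ equivalent: 1.905 mg/L × 583,000 L = 1110 g.
(a) Product at 13.5% available Cl: 1110 / 0.135 = 8225 g.
(a) Volume: 8225 g ÷ 1.09 g/mL = 7546 mL.

(b) Volume: 1860 m³ = 1,860,000 L.
(b) CYA to add: (30 − 12) = 18 mg/L × 1,860,000 L = 33,480 g cyanuric acid.
(b) At 99% purity: 33,480 / 0.99 = 33,820 g product.

(a) 7.55 L; (b) 33.8 kg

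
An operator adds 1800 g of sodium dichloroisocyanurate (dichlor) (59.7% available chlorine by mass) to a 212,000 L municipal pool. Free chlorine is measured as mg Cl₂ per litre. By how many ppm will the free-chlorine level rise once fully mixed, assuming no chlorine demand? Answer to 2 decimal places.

Available chlorine delivered: 1800 g × 0.597 = 1075 g as Cl₂.
Concentration rise: 1075 g / 212,000 L = 5.069 mg/L = 5.07 ppm.

5.07 ppm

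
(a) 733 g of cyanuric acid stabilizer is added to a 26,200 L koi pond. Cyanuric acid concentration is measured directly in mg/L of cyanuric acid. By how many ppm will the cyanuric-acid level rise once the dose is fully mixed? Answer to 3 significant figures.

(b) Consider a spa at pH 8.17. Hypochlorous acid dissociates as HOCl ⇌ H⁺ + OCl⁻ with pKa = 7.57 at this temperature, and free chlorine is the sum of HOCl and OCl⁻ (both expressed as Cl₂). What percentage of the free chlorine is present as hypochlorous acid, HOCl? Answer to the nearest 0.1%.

(a) 28.0 ppm; (b) 20.1%

(a) Rise: 733 g / 26,200 L × 1000 = 27.98 mg/L.

(b) [OCl⁻]/[HOCl] = 10^(pH − pKa) = 10^(8.17 − 7.57) = 10^0.60 = 3.981.
(b) Fraction as HOCl = 1 / (1 + 3.981) = 0.2008.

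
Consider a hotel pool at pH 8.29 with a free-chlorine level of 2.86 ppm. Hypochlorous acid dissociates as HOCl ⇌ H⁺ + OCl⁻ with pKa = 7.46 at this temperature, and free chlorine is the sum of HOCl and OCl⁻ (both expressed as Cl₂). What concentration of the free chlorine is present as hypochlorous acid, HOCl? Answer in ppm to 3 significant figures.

0.369 ppm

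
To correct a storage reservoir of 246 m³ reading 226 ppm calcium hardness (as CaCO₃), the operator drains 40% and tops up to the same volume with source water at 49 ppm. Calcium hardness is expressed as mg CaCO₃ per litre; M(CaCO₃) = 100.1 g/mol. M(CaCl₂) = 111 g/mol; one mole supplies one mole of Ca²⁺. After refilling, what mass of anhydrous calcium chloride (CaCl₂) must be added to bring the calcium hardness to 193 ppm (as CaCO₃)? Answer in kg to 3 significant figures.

Volume: 246 m³ = 246,000 L.
After draining 40% and refilling: 226 × 0.60 + 49 × 0.40 = 155.2 ppm.
Deficit to target: 193 − 155.2 = 37.8 mg/L.
As CaCO₃: 37.8 mg/L × 246,000 L = 9299 g; ÷ 100.1 = 92.9 mol Ca²⁺.
Mass: 92.9 × 111 = 10,310 g.

10.3 kg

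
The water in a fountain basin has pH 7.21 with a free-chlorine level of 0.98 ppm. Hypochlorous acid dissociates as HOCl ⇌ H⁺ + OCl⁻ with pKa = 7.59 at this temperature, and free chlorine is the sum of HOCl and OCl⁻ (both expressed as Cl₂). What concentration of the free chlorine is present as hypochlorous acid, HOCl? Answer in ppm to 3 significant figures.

[OCl⁻]/[HOCl] = 10^(pH − pKa) = 10^(7.21 − 7.59) = 10^-0.38 = 0.4169.
Fraction as HOCl = 1 / (1 + 0.4169) = 0.7058.
HOCl = 0.7058 × 0.98 ppm = 0.6917 ppm.

0.692 ppm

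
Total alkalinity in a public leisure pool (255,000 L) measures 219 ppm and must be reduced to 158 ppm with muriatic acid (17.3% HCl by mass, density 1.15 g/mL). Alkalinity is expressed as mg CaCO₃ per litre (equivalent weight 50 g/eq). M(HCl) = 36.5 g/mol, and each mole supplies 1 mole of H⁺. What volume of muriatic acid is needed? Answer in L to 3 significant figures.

Alkalinity to neutralize: (219 − 158) = 61 mg/L as CaCO₃ × 255,000 L = 15,560 g as CaCO₃.
Equivalents of H⁺ required: 15,560 ÷ 50 g/eq = 311.1 eq = 311.1 mol HCl.
Mass of HCl: 311.1 × 36.5 = 11,360 g.
Mass of 17.3% solution: 11,360 / 0.173 = 65,640 g.
Volume: 65,640 g ÷ 1.15 g/mL = 57,080 mL.

57.1 L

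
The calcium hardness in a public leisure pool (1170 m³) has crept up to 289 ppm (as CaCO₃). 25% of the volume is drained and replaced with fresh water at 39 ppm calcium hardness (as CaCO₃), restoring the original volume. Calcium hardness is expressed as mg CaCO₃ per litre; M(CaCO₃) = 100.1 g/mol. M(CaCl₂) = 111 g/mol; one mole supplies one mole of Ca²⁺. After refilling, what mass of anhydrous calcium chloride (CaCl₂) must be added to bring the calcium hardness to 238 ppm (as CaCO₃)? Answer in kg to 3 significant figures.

14.9 kg

Volume: 1170 m³ = 1,170,000 L.
After draining 25% and refilling: 289 × 0.75 + 39 × 0.25 = 226.5 ppm.
Deficit to target: 238 − 226.5 = 11.5 mg/L.
As CaCO₃: 11.5 mg/L × 1,170,000 L = 13,460 g; ÷ 100.1 = 134.4 mol Ca²⁺.
Mass: 134.4 × 111 = 14,920 g.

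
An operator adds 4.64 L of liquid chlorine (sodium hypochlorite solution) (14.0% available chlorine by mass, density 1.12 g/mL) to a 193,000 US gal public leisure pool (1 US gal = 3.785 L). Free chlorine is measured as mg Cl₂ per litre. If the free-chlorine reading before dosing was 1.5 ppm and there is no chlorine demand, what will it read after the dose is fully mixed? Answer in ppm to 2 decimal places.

2.50 ppm

Volume: 193,000 US gal × 3.785 L/gal = 730,505 L.
Mass of solution: 4.64 L × 1000 mL/L × 1.12 g/mL = 5197 g.
Available chlorine delivered: 5197 g × 0.14 = 727.6 g as Cl₂.
Concentration rise: 727.6 g / 730,505 L = 0.996 mg/L = 1.00 ppm.
Final FC: 1.5 + 1.00 = 2.50 ppm.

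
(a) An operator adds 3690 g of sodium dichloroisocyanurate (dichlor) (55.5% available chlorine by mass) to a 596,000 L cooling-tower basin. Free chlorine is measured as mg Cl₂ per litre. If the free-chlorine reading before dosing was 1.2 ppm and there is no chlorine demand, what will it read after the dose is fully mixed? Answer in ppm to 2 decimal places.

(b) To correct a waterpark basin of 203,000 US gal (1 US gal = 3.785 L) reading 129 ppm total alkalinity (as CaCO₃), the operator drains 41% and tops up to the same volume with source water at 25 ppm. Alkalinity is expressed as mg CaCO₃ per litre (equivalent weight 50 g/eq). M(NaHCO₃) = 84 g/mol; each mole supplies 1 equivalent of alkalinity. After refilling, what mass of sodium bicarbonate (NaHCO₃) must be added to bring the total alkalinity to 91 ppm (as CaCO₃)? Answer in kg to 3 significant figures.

(a) 4.64 ppm; (b) 5.99 kg

(a) Available chlorine delivered: 3690 g × 0.555 = 2048 g as Cl₂.
(a) Concentration rise: 2048 g / 596,000 L = 3.436 mg/L = 3.44 ppm.
(a) Final FC: 1.2 + 3.44 = 4.64 ppm.

(b) Volume: 203,000 US gal × 3.785 L/gal = 768,355 L.
(b) After draining 41% and refilling: 129 × 0.59 + 25 × 0.41 = 86.36 ppm.
(b) Deficit to target: 91 − 86.36 = 4.64 mg/L.
(b) As CaCO₃: 4.64 mg/L × 768,355 L = 3565 g; ÷ 50 g/eq ÷ 1 = 71.3 mol NaHCO₃.
(b) Mass: 71.3 × 84 = 5989 g.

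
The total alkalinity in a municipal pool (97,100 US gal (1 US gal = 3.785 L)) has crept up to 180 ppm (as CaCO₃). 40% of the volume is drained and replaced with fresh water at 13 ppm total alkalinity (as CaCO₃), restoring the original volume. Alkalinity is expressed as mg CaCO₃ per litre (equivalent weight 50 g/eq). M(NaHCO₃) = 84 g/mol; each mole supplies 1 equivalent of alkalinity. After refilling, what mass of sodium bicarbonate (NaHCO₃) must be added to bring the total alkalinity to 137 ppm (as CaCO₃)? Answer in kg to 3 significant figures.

14.7 kg

Volume: 97,100 US gal × 3.785 L/gal = 367,524 L.
After draining 40% and refilling: 180 × 0.60 + 13 × 0.40 = 113.2 ppm.
Deficit to target: 137 − 113.2 = 23.8 mg/L.
As CaCO₃: 23.8 mg/L × 367,524 L = 8747 g; ÷ 50 g/eq ÷ 1 = 174.9 mol NaHCO₃.
Mass: 174.9 × 84 = 14,700 g.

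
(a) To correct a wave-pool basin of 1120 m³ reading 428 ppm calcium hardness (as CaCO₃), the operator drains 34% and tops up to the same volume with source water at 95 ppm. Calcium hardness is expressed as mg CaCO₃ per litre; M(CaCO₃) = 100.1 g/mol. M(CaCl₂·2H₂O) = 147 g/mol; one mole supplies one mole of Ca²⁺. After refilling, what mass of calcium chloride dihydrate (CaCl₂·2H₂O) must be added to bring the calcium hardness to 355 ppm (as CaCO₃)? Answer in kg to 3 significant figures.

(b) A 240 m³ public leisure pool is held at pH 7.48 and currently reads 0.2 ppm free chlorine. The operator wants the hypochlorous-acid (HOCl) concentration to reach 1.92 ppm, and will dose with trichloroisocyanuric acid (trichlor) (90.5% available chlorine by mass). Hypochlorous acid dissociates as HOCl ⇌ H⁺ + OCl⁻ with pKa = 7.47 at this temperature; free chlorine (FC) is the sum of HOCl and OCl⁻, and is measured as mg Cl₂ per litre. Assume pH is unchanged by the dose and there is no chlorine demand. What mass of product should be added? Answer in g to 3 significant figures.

(a) 66.2 kg; (b) 977 g

(a) Volume: 1120 m³ = 1,120,000 L.
(a) After draining 34% and refilling: 428 × 0.66 + 95 × 0.34 = 314.78 ppm.
(a) Deficit to target: 355 − 314.78 = 40.22 mg/L.
(a) As CaCO₃: 40.22 mg/L × 1,120,000 L = 45,050 g; ÷ 100.1 = 450 mol Ca²⁺.
(a) Mass: 450 × 147 = 66,150 g.

(b) Volume: 240 m³ = 240,000 L.
(b) [OCl⁻]/[HOCl] = 10^(pH − pKa) = 10^(7.48 − 7.47) = 1.023; fraction as HOCl = 1/(1 + 1.023) = 0.4942.
(b) Free chlorine required for 1.92 ppm HOCl: 1.92 / 0.4942 = 3.885 ppm.
(b) FC to add: 3.885 − 0.2 = 3.685 mg/L as Cl₂.
(b) Cl₂ equivalent: 3.685 mg/L × 240,000 L = 884.3 g.
(b) Product at 90.5% available Cl: 884.3 / 0.905 = 977.2 g.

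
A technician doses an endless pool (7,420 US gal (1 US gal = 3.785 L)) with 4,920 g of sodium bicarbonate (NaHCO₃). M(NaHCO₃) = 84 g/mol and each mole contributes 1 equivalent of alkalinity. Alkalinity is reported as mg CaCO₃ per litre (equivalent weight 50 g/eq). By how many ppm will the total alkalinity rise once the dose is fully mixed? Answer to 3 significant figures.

104 ppm

Volume: 7,420 US gal × 3.785 L/gal = 28,085 L.
Moles of NaHCO₃: 4,920 g ÷ 84 g/mol = 58.57 mol → 58.57 eq of alkalinity.
As CaCO₃: 58.57 eq × 50 g/eq = 2929 g.
Rise: 2929 g / 28,085 L × 1000 = 104.3 mg/L.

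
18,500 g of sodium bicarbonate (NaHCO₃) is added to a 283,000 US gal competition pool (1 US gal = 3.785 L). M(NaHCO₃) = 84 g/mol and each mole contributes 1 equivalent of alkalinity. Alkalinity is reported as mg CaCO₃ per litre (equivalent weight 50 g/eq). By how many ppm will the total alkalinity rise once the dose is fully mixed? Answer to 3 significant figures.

10.3 ppm

Volume: 283,000 US gal × 3.785 L/gal = 1,071,155 L.
Moles of NaHCO₃: 18,500 g ÷ 84 g/mol = 220.2 mol → 220.2 eq of alkalinity.
As CaCO₃: 220.2 eq × 50 g/eq = 11,010 g.
Rise: 11,010 g / 1,071,155 L × 1000 = 10.28 mg/L.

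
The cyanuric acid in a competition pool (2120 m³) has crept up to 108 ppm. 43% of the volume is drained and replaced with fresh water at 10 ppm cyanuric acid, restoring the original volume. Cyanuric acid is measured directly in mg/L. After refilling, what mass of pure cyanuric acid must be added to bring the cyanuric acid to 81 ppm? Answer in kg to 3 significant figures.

Volume: 2120 m³ = 2,120,000 L.
After draining 43% and refilling: 108 × 0.57 + 10 × 0.43 = 65.86 ppm.
Deficit to target: 81 − 65.86 = 15.14 mg/L.
Mass: 15.14 mg/L × 2,120,000 L = 32,100 g cyanuric acid.

32.1 kg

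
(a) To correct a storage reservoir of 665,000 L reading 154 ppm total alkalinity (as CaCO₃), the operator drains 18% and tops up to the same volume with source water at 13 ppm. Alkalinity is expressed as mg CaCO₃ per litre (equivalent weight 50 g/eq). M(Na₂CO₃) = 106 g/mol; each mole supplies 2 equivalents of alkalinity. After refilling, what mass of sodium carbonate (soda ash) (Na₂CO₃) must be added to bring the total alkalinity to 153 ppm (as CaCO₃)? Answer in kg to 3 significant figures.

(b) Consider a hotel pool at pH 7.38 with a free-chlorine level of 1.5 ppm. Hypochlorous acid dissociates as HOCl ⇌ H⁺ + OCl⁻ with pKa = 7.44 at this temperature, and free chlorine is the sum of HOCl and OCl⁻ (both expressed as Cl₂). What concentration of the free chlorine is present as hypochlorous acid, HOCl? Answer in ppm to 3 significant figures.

(a) 17.2 kg; (b) 0.802 ppm

(a) After draining 18% and refilling: 154 × 0.82 + 13 × 0.18 = 128.62 ppm.
(a) Deficit to target: 153 − 128.62 = 24.38 mg/L.
(a) As CaCO₃: 24.38 mg/L × 665,000 L = 16,210 g; ÷ 50 g/eq ÷ 2 = 162.1 mol Na₂CO₃.
(a) Mass: 162.1 × 106 = 17,190 g.

(b) [OCl⁻]/[HOCl] = 10^(pH − pKa) = 10^(7.38 − 7.44) = 10^-0.06 = 0.871.
(b) Fraction as HOCl = 1 / (1 + 0.871) = 0.5345.
(b) HOCl = 0.5345 × 1.5 ppm = 0.8017 ppm.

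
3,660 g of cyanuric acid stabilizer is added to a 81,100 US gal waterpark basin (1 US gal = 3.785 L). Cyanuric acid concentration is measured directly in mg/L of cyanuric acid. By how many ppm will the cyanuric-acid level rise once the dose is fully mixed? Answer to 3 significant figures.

11.9 ppm

Volume: 81,100 US gal × 3.785 L/gal = 306,964 L.
Rise: 3,660 g / 306,964 L × 1000 = 11.92 mg/L.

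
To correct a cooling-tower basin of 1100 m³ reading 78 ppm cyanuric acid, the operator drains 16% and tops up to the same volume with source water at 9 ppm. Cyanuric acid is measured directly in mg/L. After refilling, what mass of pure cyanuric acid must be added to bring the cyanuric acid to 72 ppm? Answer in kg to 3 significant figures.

Volume: 1100 m³ = 1,100,000 L.
After draining 16% and refilling: 78 × 0.84 + 9 × 0.16 = 66.96 ppm.
Deficit to target: 72 − 66.96 = 5.04 mg/L.
Mass: 5.04 mg/L × 1,100,000 L = 5544 g cyanuric acid.

5.54 kg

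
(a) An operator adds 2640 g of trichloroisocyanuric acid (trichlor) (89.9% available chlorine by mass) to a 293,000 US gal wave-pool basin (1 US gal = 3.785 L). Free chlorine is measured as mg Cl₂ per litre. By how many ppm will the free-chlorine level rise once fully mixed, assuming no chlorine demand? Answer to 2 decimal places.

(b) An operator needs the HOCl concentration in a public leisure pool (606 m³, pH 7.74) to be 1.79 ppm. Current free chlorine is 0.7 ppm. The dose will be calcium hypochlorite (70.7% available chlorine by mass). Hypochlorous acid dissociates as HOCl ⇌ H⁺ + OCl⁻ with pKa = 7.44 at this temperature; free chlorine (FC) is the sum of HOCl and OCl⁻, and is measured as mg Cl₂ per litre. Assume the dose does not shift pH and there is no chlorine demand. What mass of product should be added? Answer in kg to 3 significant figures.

(a) 2.14 ppm; (b) 4.00 kg

(a) Volume: 293,000 US gal × 3.785 L/gal = 1,109,005 L.
(a) Available chlorine delivered: 2640 g × 0.899 = 2373 g as Cl₂.
(a) Concentration rise: 2373 g / 1,109,005 L = 2.14 mg/L = 2.14 ppm.

(b) Volume: 606 m³ = 606,000 L.
(b) [OCl⁻]/[HOCl] = 10^(pH − pKa) = 10^(7.74 − 7.44) = 1.995; fraction as HOCl = 1/(1 + 1.995) = 0.3339.
(b) Free chlorine required for 1.79 ppm HOCl: 1.79 / 0.3339 = 5.362 ppm.
(b) FC to add: 5.362 − 0.7 = 4.662 mg/L as Cl₂.
(b) Cl₂ equivalent: 4.662 mg/L × 606,000 L = 2825 g.
(b) Product at 70.7% available Cl: 2825 / 0.707 = 3996 g.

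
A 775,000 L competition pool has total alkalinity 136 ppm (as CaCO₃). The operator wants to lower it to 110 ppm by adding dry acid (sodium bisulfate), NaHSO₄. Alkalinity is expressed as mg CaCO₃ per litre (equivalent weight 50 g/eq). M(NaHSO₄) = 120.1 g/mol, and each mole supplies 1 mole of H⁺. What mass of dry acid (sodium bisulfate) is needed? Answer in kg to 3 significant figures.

Alkalinity to neutralize: (136 − 110) = 26 mg/L as CaCO₃ × 775,000 L = 20,150 g as CaCO₃.
Equivalents of H⁺ required: 20,150 ÷ 50 g/eq = 403 eq = 403 mol NaHSO₄.
Mass of NaHSO₄: 403 × 120.1 = 48,400 g.

48.4 kg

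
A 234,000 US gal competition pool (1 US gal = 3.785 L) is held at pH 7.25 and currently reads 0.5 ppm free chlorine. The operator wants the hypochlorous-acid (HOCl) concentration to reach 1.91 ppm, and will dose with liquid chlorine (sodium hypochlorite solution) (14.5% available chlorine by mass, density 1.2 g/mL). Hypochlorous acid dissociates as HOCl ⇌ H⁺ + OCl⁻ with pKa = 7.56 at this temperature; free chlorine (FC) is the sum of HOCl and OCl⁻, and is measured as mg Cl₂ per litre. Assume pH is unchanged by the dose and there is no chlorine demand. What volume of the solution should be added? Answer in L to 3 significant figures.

11.9 L

Volume: 234,000 US gal × 3.785 L/gal = 885,690 L.
[OCl⁻]/[HOCl] = 10^(pH − pKa) = 10^(7.25 − 7.56) = 0.4898; fraction as HOCl = 1/(1 + 0.4898) = 0.6712.
Free chlorine required for 1.91 ppm HOCl: 1.91 / 0.6712 = 2.845 ppm.
FC to add: 2.845 − 0.5 = 2.345 mg/L as Cl₂.
Cl₂ equivalent: 2.345 mg/L × 885,690 L = 2077 g.
Product at 14.5% available Cl: 2077 / 0.145 = 14,330 g.
Volume: 14,330 g ÷ 1.2 g/mL = 11,940 mL.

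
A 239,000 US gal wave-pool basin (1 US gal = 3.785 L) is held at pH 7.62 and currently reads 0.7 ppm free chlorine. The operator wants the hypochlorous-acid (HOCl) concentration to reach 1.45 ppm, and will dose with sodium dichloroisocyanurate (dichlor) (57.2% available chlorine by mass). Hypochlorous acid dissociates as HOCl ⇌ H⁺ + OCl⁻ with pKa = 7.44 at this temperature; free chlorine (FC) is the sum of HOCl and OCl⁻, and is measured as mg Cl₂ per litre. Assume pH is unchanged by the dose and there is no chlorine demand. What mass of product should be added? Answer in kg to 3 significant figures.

Volume: 239,000 US gal × 3.785 L/gal = 904,615 L.
[OCl⁻]/[HOCl] = 10^(pH − pKa) = 10^(7.62 − 7.44) = 1.514; fraction as HOCl = 1/(1 + 1.514) = 0.3978.
Free chlorine required for 1.45 ppm HOCl: 1.45 / 0.3978 = 3.645 ppm.
FC to add: 3.645 − 0.7 = 2.945 mg/L as Cl₂.
Cl₂ equivalent: 2.945 mg/L × 904,615 L = 2664 g.
Product at 57.2% available Cl: 2664 / 0.572 = 4657 g.

4.66 kg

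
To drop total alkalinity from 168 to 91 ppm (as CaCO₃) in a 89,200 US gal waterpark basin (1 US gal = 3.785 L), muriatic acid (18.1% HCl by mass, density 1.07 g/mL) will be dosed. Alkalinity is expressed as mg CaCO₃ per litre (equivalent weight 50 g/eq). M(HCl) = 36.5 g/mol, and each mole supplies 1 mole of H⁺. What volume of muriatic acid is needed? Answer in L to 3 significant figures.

Volume: 89,200 US gal × 3.785 L/gal = 337,622 L.
Alkalinity to neutralize: (168 − 91) = 77 mg/L as CaCO₃ × 337,622 L = 26,000 g as CaCO₃.
Equivalents of H⁺ required: 26,000 ÷ 50 g/eq = 519.9 eq = 519.9 mol HCl.
Mass of HCl: 519.9 × 36.5 = 18,980 g.
Mass of 18.1% solution: 18,980 / 0.181 = 104,800 g.
Volume: 104,800 g ÷ 1.07 g/mL = 97,990 mL.

98.0 L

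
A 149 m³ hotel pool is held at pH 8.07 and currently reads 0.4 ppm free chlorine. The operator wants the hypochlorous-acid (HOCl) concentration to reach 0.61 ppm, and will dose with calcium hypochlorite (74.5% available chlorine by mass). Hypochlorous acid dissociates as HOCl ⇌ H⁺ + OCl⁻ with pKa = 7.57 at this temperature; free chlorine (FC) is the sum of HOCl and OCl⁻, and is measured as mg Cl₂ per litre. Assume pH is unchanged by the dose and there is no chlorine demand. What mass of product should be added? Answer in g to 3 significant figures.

428 g

Volume: 149 m³ = 149,000 L.
[OCl⁻]/[HOCl] = 10^(pH − pKa) = 10^(8.07 − 7.57) = 3.162; fraction as HOCl = 1/(1 + 3.162) = 0.2403.
Free chlorine required for 0.61 ppm HOCl: 0.61 / 0.2403 = 2.539 ppm.
FC to add: 2.539 − 0.4 = 2.139 mg/L as Cl₂.
Cl₂ equivalent: 2.139 mg/L × 149,000 L = 318.7 g.
Product at 74.5% available Cl: 318.7 / 0.745 = 427.8 g.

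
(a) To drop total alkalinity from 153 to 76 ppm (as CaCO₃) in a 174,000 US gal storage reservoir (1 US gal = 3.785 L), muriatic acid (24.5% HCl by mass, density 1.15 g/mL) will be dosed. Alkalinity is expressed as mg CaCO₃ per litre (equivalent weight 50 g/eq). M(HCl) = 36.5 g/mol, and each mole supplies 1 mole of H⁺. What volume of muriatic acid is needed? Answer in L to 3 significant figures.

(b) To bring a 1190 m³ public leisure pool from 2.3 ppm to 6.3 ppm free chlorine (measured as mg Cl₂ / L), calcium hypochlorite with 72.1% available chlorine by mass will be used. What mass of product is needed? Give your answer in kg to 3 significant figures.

(a) Volume: 174,000 US gal × 3.785 L/gal = 658,590 L.
(a) Alkalinity to neutralize: (153 − 76) = 77 mg/L as CaCO₃ × 658,590 L = 50,710 g as CaCO₃.
(a) Equivalents of H⁺ required: 50,710 ÷ 50 g/eq = 1014 eq = 1014 mol HCl.
(a) Mass of HCl: 1014 × 36.5 = 37,020 g.
(a) Mass of 24.5% solution: 37,020 / 0.245 = 151,100 g.
(a) Volume: 151,100 g ÷ 1.15 g/mL = 131,400 mL.

(b) Volume: 1190 m³ = 1,190,000 L.
(b) Chlorine deficit: 6.3 − 2.3 = 4 ppm = 4 mg/L as Cl₂.
(b) Cl₂ equivalent needed: 4 mg/L × 1,190,000 L = 4,760,000 mg = 4760 g.
(b) Product at 72.1% available chlorine: 4760 / 0.721 = 6602 g.

(a) 131 L; (b) 6.60 kg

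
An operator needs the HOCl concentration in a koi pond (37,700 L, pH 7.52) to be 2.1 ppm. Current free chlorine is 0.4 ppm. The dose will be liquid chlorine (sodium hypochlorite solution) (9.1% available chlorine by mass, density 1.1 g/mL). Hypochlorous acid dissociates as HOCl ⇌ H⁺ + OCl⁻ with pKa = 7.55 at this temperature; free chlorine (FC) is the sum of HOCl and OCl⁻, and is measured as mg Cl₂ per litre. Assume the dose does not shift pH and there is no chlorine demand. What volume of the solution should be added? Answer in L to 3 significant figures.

[OCl⁻]/[HOCl] = 10^(pH − pKa) = 10^(7.52 − 7.55) = 0.9333; fraction as HOCl = 1/(1 + 0.9333) = 0.5173.
Free chlorine required for 2.1 ppm HOCl: 2.1 / 0.5173 = 4.06 ppm.
FC to add: 4.06 − 0.4 = 3.66 mg/L as Cl₂.
Cl₂ equivalent: 3.66 mg/L × 37,700 L = 138 g.
Product at 9.1% available Cl: 138 / 0.091 = 1516 g.
Volume: 1516 g ÷ 1.1 g/mL = 1378 mL.

1.38 L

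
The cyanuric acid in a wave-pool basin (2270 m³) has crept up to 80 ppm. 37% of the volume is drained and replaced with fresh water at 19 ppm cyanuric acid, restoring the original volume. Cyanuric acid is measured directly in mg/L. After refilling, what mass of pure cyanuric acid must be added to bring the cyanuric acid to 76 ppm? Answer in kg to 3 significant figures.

42.2 kg

Volume: 2270 m³ = 2,270,000 L.
After draining 37% and refilling: 80 × 0.63 + 19 × 0.37 = 57.43 ppm.
Deficit to target: 76 − 57.43 = 18.57 mg/L.
Mass: 18.57 mg/L × 2,270,000 L = 42,150 g cyanuric acid.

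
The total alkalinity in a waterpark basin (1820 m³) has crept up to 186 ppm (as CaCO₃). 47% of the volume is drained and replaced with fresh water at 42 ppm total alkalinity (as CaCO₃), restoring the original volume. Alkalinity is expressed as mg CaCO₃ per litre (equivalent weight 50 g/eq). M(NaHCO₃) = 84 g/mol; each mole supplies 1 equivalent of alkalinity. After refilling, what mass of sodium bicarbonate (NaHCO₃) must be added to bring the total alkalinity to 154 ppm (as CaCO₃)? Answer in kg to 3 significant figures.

Volume: 1820 m³ = 1,820,000 L.
After draining 47% and refilling: 186 × 0.53 + 42 × 0.47 = 118.32 ppm.
Deficit to target: 154 − 118.32 = 35.68 mg/L.
As CaCO₃: 35.68 mg/L × 1,820,000 L = 64,940 g; ÷ 50 g/eq ÷ 1 = 1299 mol NaHCO₃.
Mass: 1299 × 84 = 109,100 g.

109 kg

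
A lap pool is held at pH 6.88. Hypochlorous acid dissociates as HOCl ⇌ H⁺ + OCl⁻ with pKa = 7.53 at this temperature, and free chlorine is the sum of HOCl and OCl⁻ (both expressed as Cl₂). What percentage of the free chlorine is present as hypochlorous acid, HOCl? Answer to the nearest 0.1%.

[OCl⁻]/[HOCl] = 10^(pH − pKa) = 10^(6.88 − 7.53) = 10^-0.65 = 0.2239.
Fraction as HOCl = 1 / (1 + 0.2239) = 0.8171.

81.7%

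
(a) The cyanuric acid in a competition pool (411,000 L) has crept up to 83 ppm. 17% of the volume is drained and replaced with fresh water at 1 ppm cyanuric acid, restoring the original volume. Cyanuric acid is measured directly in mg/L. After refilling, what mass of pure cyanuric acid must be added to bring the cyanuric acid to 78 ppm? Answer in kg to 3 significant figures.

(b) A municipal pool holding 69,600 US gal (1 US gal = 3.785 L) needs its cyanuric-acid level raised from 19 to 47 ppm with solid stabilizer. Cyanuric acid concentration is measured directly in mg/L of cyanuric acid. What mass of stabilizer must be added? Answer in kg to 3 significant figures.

(a) 3.67 kg; (b) 7.38 kg

(a) After draining 17% and refilling: 83 × 0.83 + 1 × 0.17 = 69.06 ppm.
(a) Deficit to target: 78 − 69.06 = 8.94 mg/L.
(a) Mass: 8.94 mg/L × 411,000 L = 3674 g cyanuric acid.

(b) Volume: 69,600 US gal × 3.785 L/gal = 263,436 L.
(b) CYA to add: (47 − 19) = 28 mg/L × 263,436 L = 7376 g cyanuric acid.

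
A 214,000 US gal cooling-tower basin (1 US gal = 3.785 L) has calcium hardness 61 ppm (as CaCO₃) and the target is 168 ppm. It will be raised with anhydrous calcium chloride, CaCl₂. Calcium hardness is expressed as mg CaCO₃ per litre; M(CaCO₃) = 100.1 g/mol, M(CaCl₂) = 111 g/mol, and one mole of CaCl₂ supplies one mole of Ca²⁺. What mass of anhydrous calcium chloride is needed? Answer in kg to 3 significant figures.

Volume: 214,000 US gal × 3.785 L/gal = 809,990 L.
Hardness to add: (168 − 61) = 107 mg/L as CaCO₃ × 809,990 L = 86,670 g as CaCO₃.
Moles of Ca²⁺ (1 mol Ca²⁺ ≡ 1 mol CaCO₃): 86,670 / 100.1 g/mol = 865.8 mol.
Mass of CaCl₂: 865.8 × 111 = 96,110 g.

96.1 kg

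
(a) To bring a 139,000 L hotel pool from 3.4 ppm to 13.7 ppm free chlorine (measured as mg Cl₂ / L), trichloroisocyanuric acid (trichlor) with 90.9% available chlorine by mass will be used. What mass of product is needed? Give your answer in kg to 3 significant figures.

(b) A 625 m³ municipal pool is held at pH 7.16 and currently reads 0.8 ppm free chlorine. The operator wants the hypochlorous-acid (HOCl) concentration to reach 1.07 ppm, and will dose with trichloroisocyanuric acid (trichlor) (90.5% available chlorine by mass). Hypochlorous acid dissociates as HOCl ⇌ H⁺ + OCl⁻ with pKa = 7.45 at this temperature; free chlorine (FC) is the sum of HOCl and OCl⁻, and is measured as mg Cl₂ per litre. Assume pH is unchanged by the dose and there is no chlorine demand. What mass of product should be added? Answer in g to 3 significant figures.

(a) Chlorine deficit: 13.7 − 3.4 = 10.3 ppm = 10.3 mg/L as Cl₂.
(a) Cl₂ equivalent needed: 10.3 mg/L × 139,000 L = 1,432,000 mg = 1432 g.
(a) Product at 90.9% available chlorine: 1432 / 0.909 = 1575 g.

(b) Volume: 625 m³ = 625,000 L.
(b) [OCl⁻]/[HOCl] = 10^(pH − pKa) = 10^(7.16 − 7.45) = 0.5129; fraction as HOCl = 1/(1 + 0.5129) = 0.661.
(b) Free chlorine required for 1.07 ppm HOCl: 1.07 / 0.661 = 1.619 ppm.
(b) FC to add: 1.619 − 0.8 = 0.8188 mg/L as Cl₂.
(b) Cl₂ equivalent: 0.8188 mg/L × 625,000 L = 511.7 g.
(b) Product at 90.5% available Cl: 511.7 / 0.905 = 565.4 g.

(a) 1.58 kg; (b) 565 g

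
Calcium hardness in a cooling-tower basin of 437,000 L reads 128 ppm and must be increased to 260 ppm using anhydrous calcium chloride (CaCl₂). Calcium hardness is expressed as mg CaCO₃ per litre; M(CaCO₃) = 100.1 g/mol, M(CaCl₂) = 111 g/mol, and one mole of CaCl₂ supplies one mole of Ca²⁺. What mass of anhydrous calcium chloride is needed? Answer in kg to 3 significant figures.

Hardness to add: (260 − 128) = 132 mg/L as CaCO₃ × 437,000 L = 57,680 g as CaCO₃.
Moles of Ca²⁺ (1 mol Ca²⁺ ≡ 1 mol CaCO₃): 57,680 / 100.1 g/mol = 576.3 mol.
Mass of CaCl₂: 576.3 × 111 = 63,970 g.

64.0 kg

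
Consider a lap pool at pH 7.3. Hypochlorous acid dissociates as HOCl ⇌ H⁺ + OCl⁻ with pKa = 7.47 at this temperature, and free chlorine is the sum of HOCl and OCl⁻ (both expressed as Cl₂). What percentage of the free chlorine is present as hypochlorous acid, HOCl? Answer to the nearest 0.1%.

59.7%

[OCl⁻]/[HOCl] = 10^(pH − pKa) = 10^(7.3 − 7.47) = 10^-0.17 = 0.6761.
Fraction as HOCl = 1 / (1 + 0.6761) = 0.5966.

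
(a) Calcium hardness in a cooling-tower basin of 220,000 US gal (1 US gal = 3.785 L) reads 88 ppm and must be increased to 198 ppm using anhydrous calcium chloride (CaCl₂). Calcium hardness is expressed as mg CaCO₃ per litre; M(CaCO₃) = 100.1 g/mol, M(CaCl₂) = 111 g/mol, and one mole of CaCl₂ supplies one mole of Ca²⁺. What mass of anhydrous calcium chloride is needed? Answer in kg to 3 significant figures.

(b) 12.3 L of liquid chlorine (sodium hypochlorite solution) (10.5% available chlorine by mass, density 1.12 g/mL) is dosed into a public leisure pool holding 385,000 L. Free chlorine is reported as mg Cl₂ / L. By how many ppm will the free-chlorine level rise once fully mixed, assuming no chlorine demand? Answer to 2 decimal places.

(a) Volume: 220,000 US gal × 3.785 L/gal = 832,700 L.
(a) Hardness to add: (198 − 88) = 110 mg/L as CaCO₃ × 832,700 L = 91,600 g as CaCO₃.
(a) Moles of Ca²⁺ (1 mol Ca²⁺ ≡ 1 mol CaCO₃): 91,600 / 100.1 g/mol = 915.1 mol.
(a) Mass of CaCl₂: 915.1 × 111 = 101,600 g.

(b) Mass of solution: 12.3 L × 1000 mL/L × 1.12 g/mL = 13,780 g.
(b) Available chlorine delivered: 13,780 g × 0.105 = 1446 g as Cl₂.
(b) Concentration rise: 1446 g / 385,000 L = 3.757 mg/L = 3.76 ppm.

(a) 102 kg; (b) 3.76 ppm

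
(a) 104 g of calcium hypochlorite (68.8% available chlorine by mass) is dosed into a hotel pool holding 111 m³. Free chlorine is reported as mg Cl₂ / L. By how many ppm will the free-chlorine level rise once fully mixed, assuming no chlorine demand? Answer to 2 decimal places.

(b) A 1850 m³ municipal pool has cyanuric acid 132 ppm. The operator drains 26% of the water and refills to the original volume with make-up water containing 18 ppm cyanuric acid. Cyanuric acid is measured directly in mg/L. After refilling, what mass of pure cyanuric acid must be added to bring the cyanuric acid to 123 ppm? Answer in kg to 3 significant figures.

(a) Volume: 111 m³ = 111,000 L.
(a) Available chlorine delivered: 104 g × 0.688 = 71.55 g as Cl₂.
(a) Concentration rise: 71.55 g / 111,000 L = 0.6446 mg/L = 0.64 ppm.

(b) Volume: 1850 m³ = 1,850,000 L.
(b) After draining 26% and refilling: 132 × 0.74 + 18 × 0.26 = 102.36 ppm.
(b) Deficit to target: 123 − 102.36 = 20.64 mg/L.
(b) Mass: 20.64 mg/L × 1,850,000 L = 38,180 g cyanuric acid.

(a) 0.64 ppm; (b) 38.2 kg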